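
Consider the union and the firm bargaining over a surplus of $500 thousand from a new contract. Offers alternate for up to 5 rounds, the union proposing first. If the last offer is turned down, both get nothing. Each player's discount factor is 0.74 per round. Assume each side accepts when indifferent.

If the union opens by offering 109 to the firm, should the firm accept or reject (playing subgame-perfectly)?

Reject

Round 5 (the union proposes): the firm will accept anything ≥ 0, so the union offers 0 and keeps 500.
Round 4 (the firm proposes): the union can get 500 next round, worth 0.74 × 500 = 370 now; the firm offers that and keeps 130.
Round 3 (the union proposes): the firm can get 130 next round, worth 0.74 × 130 = 96.2 now; the union offers that and keeps 403.8.
Round 2 (the firm proposes): the union can get 403.8 next round, worth 0.74 × 403.8 = 298.812 now, so the firm offers 298.812, keeping 201.188.
So by rejecting in round 1, the firm gets 201.188 next round, worth 0.74 × 201.188 = 148.87912 now.
Offer 109 < 148.87912, so the firm rejects.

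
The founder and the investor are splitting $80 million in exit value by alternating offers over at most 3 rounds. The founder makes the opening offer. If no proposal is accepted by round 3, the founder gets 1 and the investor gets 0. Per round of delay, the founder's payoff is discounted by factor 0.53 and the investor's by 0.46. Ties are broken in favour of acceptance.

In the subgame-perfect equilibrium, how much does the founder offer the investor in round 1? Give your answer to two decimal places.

Round 3 (the founder proposes): the investor will accept anything ≥ 0, so the founder offers 0 and keeps 80.
Round 2 (the investor proposes): the founder can get 80 next round, worth 0.53 × 80 = 42.4 now; the investor offers that and keeps 37.6.
Round 1 (the founder proposes): the investor can get 37.6 next round, worth 0.46 × 37.6 = 17.296 now. The founder offers 17.296 and keeps 80 − 17.296 = 62.704.

17.30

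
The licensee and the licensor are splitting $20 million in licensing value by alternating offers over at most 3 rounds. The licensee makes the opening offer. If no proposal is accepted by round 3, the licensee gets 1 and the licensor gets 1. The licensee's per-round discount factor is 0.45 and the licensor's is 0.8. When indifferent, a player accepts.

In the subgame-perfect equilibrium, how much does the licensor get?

Solve by backward induction from round 3.
Round 3 (the licensee proposes): the licensor gets 1 if talks fail, so the licensee offers 1 and keeps 19.
Round 2 (the licensor proposes): the licensee can get 19 next round, worth 0.45 × 19 = 8.55 now; the licensor offers that and keeps 11.45.
Round 1 (the licensee proposes): the licensor can get 11.45 next round, worth 0.8 × 11.45 = 9.16 now. The licensee offers 9.16 and keeps 20 − 9.16 = 10.84.

9.16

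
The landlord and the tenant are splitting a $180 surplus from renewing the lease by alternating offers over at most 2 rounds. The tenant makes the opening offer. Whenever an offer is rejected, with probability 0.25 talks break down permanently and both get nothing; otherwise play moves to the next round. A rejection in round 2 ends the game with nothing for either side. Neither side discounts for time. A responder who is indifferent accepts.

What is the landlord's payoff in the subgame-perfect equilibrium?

135

Round 2 (the landlord proposes): the tenant will accept anything ≥ 0, so the landlord offers 0 and keeps 180.
Round 1 (the tenant proposes): rejecting gives the landlord an expected 0.75 × 180 = 135. The tenant offers 135 and keeps 180 − 135 = 45.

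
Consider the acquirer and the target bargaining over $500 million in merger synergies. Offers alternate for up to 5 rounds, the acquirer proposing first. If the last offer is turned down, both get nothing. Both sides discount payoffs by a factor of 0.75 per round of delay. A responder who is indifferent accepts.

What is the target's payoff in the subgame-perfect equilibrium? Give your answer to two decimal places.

146.48

Work backward from the last round.
Round 5 (the acquirer proposes): rejection yields 0 for the target; the acquirer offers 0 and keeps 500.
Round 4 (the target proposes): the acquirer can get 500 next round, worth 0.75 × 500 = 375 now; the target offers that and keeps 125.
Round 3 (the acquirer proposes): the target can get 125 next round, worth 0.75 × 125 = 93.75 now. The acquirer offers 93.75 and keeps 500 − 93.75 = 406.25.
Round 2 (the target proposes): the acquirer can get 406.25 next round, worth 0.75 × 406.25 = 304.6875 now; the target offers that and keeps 195.3125.
Round 1 (the acquirer proposes): the target can get 195.3125 next round, worth 0.75 × 195.3125 = 146.484375 now; the acquirer offers that and keeps 353.515625.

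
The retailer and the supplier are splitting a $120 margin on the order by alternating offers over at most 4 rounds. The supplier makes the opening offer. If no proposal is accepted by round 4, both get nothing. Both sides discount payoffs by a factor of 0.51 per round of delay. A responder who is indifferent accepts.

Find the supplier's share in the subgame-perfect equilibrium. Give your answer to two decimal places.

74.09

Round 4 (the retailer proposes): the supplier will accept anything ≥ 0, so the retailer offers 0 and keeps 120.
Round 3 (the supplier proposes): the retailer can get 120 next round, worth 0.51 × 120 = 61.2 now, so the supplier offers 61.2, keeping 58.8.
Round 2 (the retailer proposes): the supplier can get 58.8 next round, worth 0.51 × 58.8 = 29.988 now. The retailer offers 29.988 and keeps 120 − 29.988 = 90.012.
Round 1 (the supplier proposes): the retailer can get 90.012 next round, worth 0.51 × 90.012 = 45.90612 now. The supplier offers 45.90612 and keeps 120 − 45.90612 = 74.09388.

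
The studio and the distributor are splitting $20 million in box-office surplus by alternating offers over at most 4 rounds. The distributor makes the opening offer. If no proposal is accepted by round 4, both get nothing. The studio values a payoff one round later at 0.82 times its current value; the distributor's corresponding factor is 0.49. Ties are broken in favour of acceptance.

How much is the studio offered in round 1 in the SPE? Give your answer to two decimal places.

Round 4 (the studio proposes): rejection yields 0 for the distributor; the studio offers 0 and keeps 20.
Round 3 (the distributor proposes): the studio can get 20 next round, worth 0.82 × 20 = 16.4 now. The distributor offers 16.4 and keeps 20 − 16.4 = 3.6.
Round 2 (the studio proposes): the distributor can get 3.6 next round, worth 0.49 × 3.6 = 1.764 now, so the studio offers 1.764, keeping 18.236.
Round 1 (the distributor proposes): the studio can get 18.236 next round, worth 0.82 × 18.236 = 14.95352 now; the distributor offers that and keeps 5.04648.

14.95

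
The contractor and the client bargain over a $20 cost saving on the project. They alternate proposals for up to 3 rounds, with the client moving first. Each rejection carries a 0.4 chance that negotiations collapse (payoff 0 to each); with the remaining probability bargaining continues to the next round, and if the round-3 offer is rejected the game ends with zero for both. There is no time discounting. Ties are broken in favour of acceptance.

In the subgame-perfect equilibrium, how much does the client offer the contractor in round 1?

By backward induction:
Round 3 (the client proposes): the contractor will accept anything ≥ 0, so the client offers 0 and keeps 20.
Round 2 (the contractor proposes): rejecting gives the client an expected 0.6 × 20 = 12; the contractor offers that and keeps 8.
Round 1 (the client proposes): rejecting gives the contractor an expected 0.6 × 8 = 4.8; the client offers that and keeps 15.2.

4.8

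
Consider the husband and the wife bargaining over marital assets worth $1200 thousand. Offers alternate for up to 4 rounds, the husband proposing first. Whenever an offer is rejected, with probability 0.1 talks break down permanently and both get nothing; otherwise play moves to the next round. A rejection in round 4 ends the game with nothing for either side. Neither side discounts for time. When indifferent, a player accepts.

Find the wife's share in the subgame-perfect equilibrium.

982.8

By backward induction:
Round 4 (the wife proposes): rejection yields 0 for the husband; the wife offers 0 and keeps 1200.
Round 3 (the husband proposes): rejecting gives the wife an expected 0.9 × 1200 = 1080, so the husband offers 1080, keeping 120.
Round 2 (the wife proposes): rejecting gives the husband an expected 0.9 × 120 = 108, so the wife offers 108, keeping 1092.
Round 1 (the husband proposes): rejecting gives the wife an expected 0.9 × 1092 = 982.8, so the husband offers 982.8, keeping 217.2.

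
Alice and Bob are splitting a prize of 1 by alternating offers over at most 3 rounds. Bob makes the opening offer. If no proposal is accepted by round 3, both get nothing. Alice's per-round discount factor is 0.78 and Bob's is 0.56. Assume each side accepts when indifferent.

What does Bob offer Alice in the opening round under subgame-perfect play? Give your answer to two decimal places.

Solve by backward induction from round 3.
Round 3 (Bob proposes): rejection yields 0 for Alice; Bob offers 0 and keeps 1.
Round 2 (Alice proposes): Bob can get 1 next round, worth 0.56 × 1 = 0.56 now, so Alice offers 0.56, keeping 0.44.
Round 1 (Bob proposes): Alice can get 0.44 next round, worth 0.78 × 0.44 = 0.3432 now. Bob offers 0.3432 and keeps 1 − 0.3432 = 0.6568.

0.34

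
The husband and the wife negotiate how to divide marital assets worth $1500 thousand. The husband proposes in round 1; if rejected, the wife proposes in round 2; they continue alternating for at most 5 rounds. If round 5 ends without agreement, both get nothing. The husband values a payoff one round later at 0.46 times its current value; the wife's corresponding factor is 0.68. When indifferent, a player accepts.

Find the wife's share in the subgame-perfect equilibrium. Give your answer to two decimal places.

723.09

By backward induction:
Round 5 (the husband proposes): rejection yields 0 for the wife; the husband offers 0 and keeps 1500.
Round 4 (the wife proposes): the husband can get 1500 next round, worth 0.46 × 1500 = 690 now; the wife offers that and keeps 810.
Round 3 (the husband proposes): the wife can get 810 next round, worth 0.68 × 810 = 550.8 now; the husband offers that and keeps 949.2.
Round 2 (the wife proposes): the husband can get 949.2 next round, worth 0.46 × 949.2 = 436.632 now, so the wife offers 436.632, keeping 1063.368.
Round 1 (the husband proposes): the wife can get 1063.368 next round, worth 0.68 × 1063.368 = 723.09024 now, so the husband offers 723.09024, keeping 776.90976.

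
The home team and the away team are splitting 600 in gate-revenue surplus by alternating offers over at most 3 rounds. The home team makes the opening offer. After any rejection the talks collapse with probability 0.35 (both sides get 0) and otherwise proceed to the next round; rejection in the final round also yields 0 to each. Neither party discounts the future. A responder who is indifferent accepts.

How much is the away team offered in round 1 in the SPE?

136.5

Round 3 (the home team proposes): the away team will accept anything ≥ 0, so the home team offers 0 and keeps 600.
Round 2 (the away team proposes): rejecting gives the home team an expected 0.65 × 600 = 390, so the away team offers 390, keeping 210.
Round 1 (the home team proposes): rejecting gives the away team an expected 0.65 × 210 = 136.5. The home team offers 136.5 and keeps 600 − 136.5 = 463.5.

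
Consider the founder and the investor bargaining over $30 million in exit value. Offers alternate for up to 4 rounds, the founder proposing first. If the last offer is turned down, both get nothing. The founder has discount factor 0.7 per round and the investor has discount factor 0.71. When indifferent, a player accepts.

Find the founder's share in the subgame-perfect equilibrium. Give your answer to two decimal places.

Work backward from the last round.
Round 4 (the investor proposes): the founder will accept anything ≥ 0, so the investor offers 0 and keeps 30.
Round 3 (the founder proposes): the investor can get 30 next round, worth 0.71 × 30 = 21.3 now. The founder offers 21.3 and keeps 30 − 21.3 = 8.7.
Round 2 (the investor proposes): the founder can get 8.7 next round, worth 0.7 × 8.7 = 6.09 now. The investor offers 6.09 and keeps 30 − 6.09 = 23.91.
Round 1 (the founder proposes): the investor can get 23.91 next round, worth 0.71 × 23.91 = 16.9761 now, so the founder offers 16.9761, keeping 13.0239.

13.02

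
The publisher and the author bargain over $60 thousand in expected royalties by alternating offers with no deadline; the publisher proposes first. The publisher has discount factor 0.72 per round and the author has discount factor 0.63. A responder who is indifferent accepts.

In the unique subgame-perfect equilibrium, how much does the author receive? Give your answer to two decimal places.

19.37

In a stationary SPE each proposer offers the other exactly their discounted continuation value.
If the publisher keeps x when proposing and the author keeps y when proposing, then x = 60 − 0.63y and y = 60 − 0.72x.
Solving: x = 60(1 − 0.63) / (1 − 0.72·0.63) = 22.2 / 0.5464 ≈ 40.6296.
The author gets 60 − 40.6296 ≈ 19.3704.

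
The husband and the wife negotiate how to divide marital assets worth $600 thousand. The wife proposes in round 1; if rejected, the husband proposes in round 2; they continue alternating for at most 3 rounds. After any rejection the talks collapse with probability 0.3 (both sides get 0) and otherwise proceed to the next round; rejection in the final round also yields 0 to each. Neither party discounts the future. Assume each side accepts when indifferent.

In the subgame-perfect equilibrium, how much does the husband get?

Round 3 (the wife proposes): rejection yields 0 for the husband; the wife offers 0 and keeps 600.
Round 2 (the husband proposes): rejecting gives the wife an expected 0.7 × 600 = 420; the husband offers that and keeps 180.
Round 1 (the wife proposes): rejecting gives the husband an expected 0.7 × 180 = 126. The wife offers 126 and keeps 600 − 126 = 474.

126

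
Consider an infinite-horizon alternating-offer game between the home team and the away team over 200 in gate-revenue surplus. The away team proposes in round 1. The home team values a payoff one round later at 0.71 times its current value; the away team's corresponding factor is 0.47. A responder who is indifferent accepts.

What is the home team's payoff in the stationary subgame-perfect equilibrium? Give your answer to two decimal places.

112.95

Let x be the away team's share when the away team proposes and y be the home team's share when the home team proposes.
The home team accepts iff offered ≥ 0.71·y, so x = 200 − 0.71y. Symmetrically y = 200 − 0.47x.
Substituting: x = 200 − 0.71(200 − 0.47x), giving x(1 − 0.47·0.71) = 200(1 − 0.71).
So x = 200 × 0.29 / 0.6663 ≈ 87.0479, and the home team receives 200 − x ≈ 112.9521.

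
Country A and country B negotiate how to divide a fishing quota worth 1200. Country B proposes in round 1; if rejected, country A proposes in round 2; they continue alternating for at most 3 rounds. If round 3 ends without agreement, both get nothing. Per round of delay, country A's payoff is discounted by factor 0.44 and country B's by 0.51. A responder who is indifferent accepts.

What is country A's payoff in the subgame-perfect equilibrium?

258.72

Round 3 (country B proposes): country A will accept anything ≥ 0, so country B offers 0 and keeps 1200.
Round 2 (country A proposes): country B can get 1200 next round, worth 0.51 × 1200 = 612 now. Country A offers 612 and keeps 1200 − 612 = 588.
Round 1 (country B proposes): country A can get 588 next round, worth 0.44 × 588 = 258.72 now; country B offers that and keeps 941.28.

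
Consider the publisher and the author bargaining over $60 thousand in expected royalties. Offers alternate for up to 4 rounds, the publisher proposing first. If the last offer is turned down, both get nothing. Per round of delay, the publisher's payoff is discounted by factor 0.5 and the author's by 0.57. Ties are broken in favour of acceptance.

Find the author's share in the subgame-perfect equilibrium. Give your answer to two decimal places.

Round 4 (the author proposes): rejection yields 0 for the publisher; the author offers 0 and keeps 60.
Round 3 (the publisher proposes): the author can get 60 next round, worth 0.57 × 60 = 34.2 now; the publisher offers that and keeps 25.8.
Round 2 (the author proposes): the publisher can get 25.8 next round, worth 0.5 × 25.8 = 12.9 now. The author offers 12.9 and keeps 60 − 12.9 = 47.1.
Round 1 (the publisher proposes): the author can get 47.1 next round, worth 0.57 × 47.1 = 26.847 now, so the publisher offers 26.847, keeping 33.153.

26.85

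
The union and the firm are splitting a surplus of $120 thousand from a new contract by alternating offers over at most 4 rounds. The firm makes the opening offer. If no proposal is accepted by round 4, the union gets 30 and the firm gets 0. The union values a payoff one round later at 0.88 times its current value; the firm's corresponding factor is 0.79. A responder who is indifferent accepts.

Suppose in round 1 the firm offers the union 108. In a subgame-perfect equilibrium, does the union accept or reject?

Accept

Round 4 (the union proposes): rejection yields 0 for the firm; the union offers 0 and keeps 120.
Round 3 (the firm proposes): the union can get 120 next round, worth 0.88 × 120 = 105.6 now, so the firm offers 105.6, keeping 14.4.
Round 2 (the union proposes): the firm can get 14.4 next round, worth 0.79 × 14.4 = 11.376 now. The union offers 11.376 and keeps 120 − 11.376 = 108.624.
So by rejecting in round 1, the union gets 108.624 next round, worth 0.88 × 108.624 = 95.58912 now.
Offer 108 ≥ 95.58912, so the union accepts.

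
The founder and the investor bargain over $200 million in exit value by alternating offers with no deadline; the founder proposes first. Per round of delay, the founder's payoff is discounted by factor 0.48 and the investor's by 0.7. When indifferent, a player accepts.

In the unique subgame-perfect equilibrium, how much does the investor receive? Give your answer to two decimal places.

Let x be the founder's share when the founder proposes and y be the investor's share when the investor proposes.
The investor accepts iff offered ≥ 0.7·y, so x = 200 − 0.7y. Symmetrically y = 200 − 0.48x.
Substituting: x = 200 − 0.7(200 − 0.48x), giving x(1 − 0.48·0.7) = 200(1 − 0.7).
So x = 200 × 0.3 / 0.664 ≈ 90.3614, and the investor receives 200 − x ≈ 109.6386.

109.64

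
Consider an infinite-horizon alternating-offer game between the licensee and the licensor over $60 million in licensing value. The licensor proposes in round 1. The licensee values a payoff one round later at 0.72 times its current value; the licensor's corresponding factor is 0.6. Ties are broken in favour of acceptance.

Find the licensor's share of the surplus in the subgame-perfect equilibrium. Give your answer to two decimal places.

29.58

In a stationary SPE each proposer offers the other exactly their discounted continuation value.
If the licensor keeps x when proposing and the licensee keeps y when proposing, then x = 60 − 0.72y and y = 60 − 0.6x.
Solving: x = 60(1 − 0.72) / (1 − 0.6·0.72) = 16.8 / 0.568 ≈ 29.5775.
The licensee gets 60 − 29.5775 ≈ 30.4225.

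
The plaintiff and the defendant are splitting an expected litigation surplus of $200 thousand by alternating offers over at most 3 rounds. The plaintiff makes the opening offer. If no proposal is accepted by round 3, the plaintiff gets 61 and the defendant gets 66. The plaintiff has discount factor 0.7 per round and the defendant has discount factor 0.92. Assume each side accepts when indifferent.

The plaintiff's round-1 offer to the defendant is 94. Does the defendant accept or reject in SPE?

Reject

Round 3 (the plaintiff proposes): the defendant gets 66 if talks fail, so the plaintiff offers 66 and keeps 134.
Round 2 (the defendant proposes): the plaintiff can get 134 next round, worth 0.7 × 134 = 93.8 now, so the defendant offers 93.8, keeping 106.2.
So by rejecting in round 1, the defendant gets 106.2 next round, worth 0.92 × 106.2 = 97.704 now.
Offer 94 < 97.704, so the defendant rejects.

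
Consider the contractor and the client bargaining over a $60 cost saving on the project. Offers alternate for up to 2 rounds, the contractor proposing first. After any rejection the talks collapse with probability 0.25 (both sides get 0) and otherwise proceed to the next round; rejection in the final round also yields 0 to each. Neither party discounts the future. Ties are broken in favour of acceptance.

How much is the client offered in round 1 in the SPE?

45

Round 2 (the client proposes): the contractor will accept anything ≥ 0, so the client offers 0 and keeps 60.
Round 1 (the contractor proposes): rejecting gives the client an expected 0.75 × 60 = 45, so the contractor offers 45, keeping 15.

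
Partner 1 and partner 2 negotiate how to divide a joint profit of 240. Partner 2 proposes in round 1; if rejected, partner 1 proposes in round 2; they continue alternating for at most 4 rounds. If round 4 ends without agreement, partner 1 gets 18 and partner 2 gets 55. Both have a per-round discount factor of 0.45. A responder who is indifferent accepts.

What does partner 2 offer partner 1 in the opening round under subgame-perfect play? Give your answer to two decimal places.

76.26

Round 4 (partner 1 proposes): partner 2 gets 55 if talks fail, so partner 1 offers 55 and keeps 185.
Round 3 (partner 2 proposes): partner 1 can get 185 next round, worth 0.45 × 185 = 83.25 now. Partner 2 offers 83.25 and keeps 240 − 83.25 = 156.75.
Round 2 (partner 1 proposes): partner 2 can get 156.75 next round, worth 0.45 × 156.75 = 70.5375 now. Partner 1 offers 70.5375 and keeps 240 − 70.5375 = 169.4625.
Round 1 (partner 2 proposes): partner 1 can get 169.4625 next round, worth 0.45 × 169.4625 = 76.258125 now. Partner 2 offers 76.258125 and keeps 240 − 76.258125 = 163.741875.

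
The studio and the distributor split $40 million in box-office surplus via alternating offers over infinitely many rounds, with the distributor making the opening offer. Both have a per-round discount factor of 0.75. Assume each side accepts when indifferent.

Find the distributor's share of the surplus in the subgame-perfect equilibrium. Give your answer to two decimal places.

Let x be the distributor's share when the distributor proposes and y be the studio's share when the studio proposes.
The studio accepts iff offered ≥ 0.75·y, so x = 40 − 0.75y. Symmetrically y = 40 − 0.75x.
Substituting: x = 40 − 0.75(40 − 0.75x), giving x(1 − 0.75·0.75) = 40(1 − 0.75).
So x = 40 × 0.25 / 0.4375 ≈ 22.8571, and the studio receives 40 − x ≈ 17.1429.

22.86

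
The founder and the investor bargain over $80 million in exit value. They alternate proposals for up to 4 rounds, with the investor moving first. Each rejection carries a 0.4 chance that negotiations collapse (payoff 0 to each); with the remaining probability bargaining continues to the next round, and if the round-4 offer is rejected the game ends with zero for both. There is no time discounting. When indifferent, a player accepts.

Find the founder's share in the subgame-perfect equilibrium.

36.48

By backward induction:
Round 4 (the founder proposes): rejection yields 0 for the investor; the founder offers 0 and keeps 80.
Round 3 (the investor proposes): rejecting gives the founder an expected 0.6 × 80 = 48; the investor offers that and keeps 32.
Round 2 (the founder proposes): rejecting gives the investor an expected 0.6 × 32 = 19.2. The founder offers 19.2 and keeps 80 − 19.2 = 60.8.
Round 1 (the investor proposes): rejecting gives the founder an expected 0.6 × 60.8 = 36.48. The investor offers 36.48 and keeps 80 − 36.48 = 43.52.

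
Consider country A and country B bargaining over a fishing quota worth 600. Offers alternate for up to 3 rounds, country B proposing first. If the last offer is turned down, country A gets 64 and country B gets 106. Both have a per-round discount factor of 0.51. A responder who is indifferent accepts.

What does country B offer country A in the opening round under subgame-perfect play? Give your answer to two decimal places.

166.59

Round 3 (country B proposes): country A gets 64 if talks fail, so country B offers 64 and keeps 536.
Round 2 (country A proposes): country B can get 536 next round, worth 0.51 × 536 = 273.36 now. Country A offers 273.36 and keeps 600 − 273.36 = 326.64.
Round 1 (country B proposes): country A can get 326.64 next round, worth 0.51 × 326.64 = 166.5864 now. Country B offers 166.5864 and keeps 600 − 166.5864 = 433.4136.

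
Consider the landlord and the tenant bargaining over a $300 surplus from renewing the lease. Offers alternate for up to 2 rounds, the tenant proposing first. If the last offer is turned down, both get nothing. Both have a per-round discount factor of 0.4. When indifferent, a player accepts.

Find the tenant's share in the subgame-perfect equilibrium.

180

Round 2 (the landlord proposes): rejection yields 0 for the tenant; the landlord offers 0 and keeps 300.
Round 1 (the tenant proposes): the landlord can get 300 next round, worth 0.4 × 300 = 120 now; the tenant offers that and keeps 180.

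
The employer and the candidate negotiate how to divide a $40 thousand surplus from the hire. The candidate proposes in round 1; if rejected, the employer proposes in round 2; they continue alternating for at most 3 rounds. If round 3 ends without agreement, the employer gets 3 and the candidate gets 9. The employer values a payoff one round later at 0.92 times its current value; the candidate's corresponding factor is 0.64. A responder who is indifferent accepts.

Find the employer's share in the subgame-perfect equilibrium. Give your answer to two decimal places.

Work backward from the last round.
Round 3 (the candidate proposes): the employer gets 3 if talks fail, so the candidate offers 3 and keeps 37.
Round 2 (the employer proposes): the candidate can get 37 next round, worth 0.64 × 37 = 23.68 now; the employer offers that and keeps 16.32.
Round 1 (the candidate proposes): the employer can get 16.32 next round, worth 0.92 × 16.32 = 15.0144 now; the candidate offers that and keeps 24.9856.

15.01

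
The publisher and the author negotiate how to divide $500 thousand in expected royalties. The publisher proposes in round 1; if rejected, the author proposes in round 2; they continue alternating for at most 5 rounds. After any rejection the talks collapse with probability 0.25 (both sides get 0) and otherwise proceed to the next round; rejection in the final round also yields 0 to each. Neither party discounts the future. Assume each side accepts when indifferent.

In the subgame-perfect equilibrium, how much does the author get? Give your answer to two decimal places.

146.48

Round 5 (the publisher proposes): the author will accept anything ≥ 0, so the publisher offers 0 and keeps 500.
Round 4 (the author proposes): rejecting gives the publisher an expected 0.75 × 500 = 375; the author offers that and keeps 125.
Round 3 (the publisher proposes): rejecting gives the author an expected 0.75 × 125 = 93.75. The publisher offers 93.75 and keeps 500 − 93.75 = 406.25.
Round 2 (the author proposes): rejecting gives the publisher an expected 0.75 × 406.25 = 304.6875, so the author offers 304.6875, keeping 195.3125.
Round 1 (the publisher proposes): rejecting gives the author an expected 0.75 × 195.3125 = 146.484375. The publisher offers 146.484375 and keeps 500 − 146.484375 = 353.515625.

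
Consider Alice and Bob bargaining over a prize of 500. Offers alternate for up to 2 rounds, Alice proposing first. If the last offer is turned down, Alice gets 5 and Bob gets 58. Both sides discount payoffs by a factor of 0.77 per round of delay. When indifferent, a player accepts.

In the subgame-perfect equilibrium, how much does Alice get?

118.85

Work backward from the last round.
Round 2 (Bob proposes): Alice gets 5 if talks fail, so Bob offers 5 and keeps 495.
Round 1 (Alice proposes): Bob can get 495 next round, worth 0.77 × 495 = 381.15 now; Alice offers that and keeps 118.85.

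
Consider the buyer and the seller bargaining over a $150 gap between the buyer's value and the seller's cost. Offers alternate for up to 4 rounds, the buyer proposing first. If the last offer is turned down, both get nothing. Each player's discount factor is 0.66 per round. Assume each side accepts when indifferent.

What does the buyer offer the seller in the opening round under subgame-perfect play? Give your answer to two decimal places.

Round 4 (the seller proposes): rejection yields 0 for the buyer; the seller offers 0 and keeps 150.
Round 3 (the buyer proposes): the seller can get 150 next round, worth 0.66 × 150 = 99 now. The buyer offers 99 and keeps 150 − 99 = 51.
Round 2 (the seller proposes): the buyer can get 51 next round, worth 0.66 × 51 = 33.66 now. The seller offers 33.66 and keeps 150 − 33.66 = 116.34.
Round 1 (the buyer proposes): the seller can get 116.34 next round, worth 0.66 × 116.34 = 76.7844 now. The buyer offers 76.7844 and keeps 150 − 76.7844 = 73.2156.

76.78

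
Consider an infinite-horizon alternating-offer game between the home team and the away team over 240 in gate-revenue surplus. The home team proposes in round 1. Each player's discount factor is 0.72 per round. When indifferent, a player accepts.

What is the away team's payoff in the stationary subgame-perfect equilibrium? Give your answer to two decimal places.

100.47

When the home team proposes, the away team accepts any offer worth at least 0.72 times what the away team would get by proposing next round; and vice versa.
This gives x = 240 − 0.72y and y = 240 − 0.72x, where x and y are each side's share when it proposes.
Hence (1 − 0.72·0.72)x = 240(1 − 0.72), i.e. 0.4816·x = 67.2.
x ≈ 139.5349; the away team's share is 240 − x ≈ 100.4651.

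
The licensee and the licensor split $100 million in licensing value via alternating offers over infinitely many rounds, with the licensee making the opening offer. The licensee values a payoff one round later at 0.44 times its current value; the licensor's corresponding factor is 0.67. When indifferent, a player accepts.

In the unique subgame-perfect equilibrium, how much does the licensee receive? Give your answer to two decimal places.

Let x be the licensee's share when the licensee proposes and y be the licensor's share when the licensor proposes.
The licensor accepts iff offered ≥ 0.67·y, so x = 100 − 0.67y. Symmetrically y = 100 − 0.44x.
Substituting: x = 100 − 0.67(100 − 0.44x), giving x(1 − 0.44·0.67) = 100(1 − 0.67).
So x = 100 × 0.33 / 0.7052 ≈ 46.7952, and the licensor receives 100 − x ≈ 53.2048.

46.80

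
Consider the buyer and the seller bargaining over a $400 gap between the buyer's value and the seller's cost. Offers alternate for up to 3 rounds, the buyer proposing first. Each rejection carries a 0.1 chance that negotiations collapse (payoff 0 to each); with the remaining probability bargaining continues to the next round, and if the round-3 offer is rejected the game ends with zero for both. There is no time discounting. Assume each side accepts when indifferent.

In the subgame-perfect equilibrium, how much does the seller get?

36

Round 3 (the buyer proposes): the seller will accept anything ≥ 0, so the buyer offers 0 and keeps 400.
Round 2 (the seller proposes): rejecting gives the buyer an expected 0.9 × 400 = 360; the seller offers that and keeps 40.
Round 1 (the buyer proposes): rejecting gives the seller an expected 0.9 × 40 = 36. The buyer offers 36 and keeps 400 − 36 = 364.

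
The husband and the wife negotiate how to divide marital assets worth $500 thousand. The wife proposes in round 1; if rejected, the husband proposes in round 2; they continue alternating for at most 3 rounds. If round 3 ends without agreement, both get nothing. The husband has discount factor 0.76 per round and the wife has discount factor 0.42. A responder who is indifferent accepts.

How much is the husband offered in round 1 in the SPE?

220.4

Round 3 (the wife proposes): rejection yields 0 for the husband; the wife offers 0 and keeps 500.
Round 2 (the husband proposes): the wife can get 500 next round, worth 0.42 × 500 = 210 now, so the husband offers 210, keeping 290.
Round 1 (the wife proposes): the husband can get 290 next round, worth 0.76 × 290 = 220.4 now; the wife offers that and keeps 279.6.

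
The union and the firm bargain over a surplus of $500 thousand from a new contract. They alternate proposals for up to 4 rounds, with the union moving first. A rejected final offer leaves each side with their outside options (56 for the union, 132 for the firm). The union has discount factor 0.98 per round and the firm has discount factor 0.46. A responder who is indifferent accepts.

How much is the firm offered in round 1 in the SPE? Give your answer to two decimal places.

Round 4 (the firm proposes): the union gets 56 if talks fail, so the firm offers 56 and keeps 444.
Round 3 (the union proposes): the firm can get 444 next round, worth 0.46 × 444 = 204.24 now; the union offers that and keeps 295.76.
Round 2 (the firm proposes): the union can get 295.76 next round, worth 0.98 × 295.76 = 289.8448 now; the firm offers that and keeps 210.1552.
Round 1 (the union proposes): the firm can get 210.1552 next round, worth 0.46 × 210.1552 = 96.671392 now. The union offers 96.671392 and keeps 500 − 96.671392 = 403.328608.

96.67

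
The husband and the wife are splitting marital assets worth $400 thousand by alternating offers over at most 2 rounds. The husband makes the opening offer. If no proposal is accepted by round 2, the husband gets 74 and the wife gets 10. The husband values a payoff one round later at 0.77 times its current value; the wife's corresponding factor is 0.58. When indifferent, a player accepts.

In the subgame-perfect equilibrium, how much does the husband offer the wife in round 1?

By backward induction:
Round 2 (the wife proposes): the husband gets 74 if talks fail, so the wife offers 74 and keeps 326.
Round 1 (the husband proposes): the wife can get 326 next round, worth 0.58 × 326 = 189.08 now. The husband offers 189.08 and keeps 400 − 189.08 = 210.92.

189.08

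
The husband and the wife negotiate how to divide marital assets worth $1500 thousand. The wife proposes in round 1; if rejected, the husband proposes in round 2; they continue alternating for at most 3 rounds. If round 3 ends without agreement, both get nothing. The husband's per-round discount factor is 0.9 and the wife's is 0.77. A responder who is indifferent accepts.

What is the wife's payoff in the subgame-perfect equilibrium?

Work backward from the last round.
Round 3 (the wife proposes): the husband will accept anything ≥ 0, so the wife offers 0 and keeps 1500.
Round 2 (the husband proposes): the wife can get 1500 next round, worth 0.77 × 1500 = 1155 now; the husband offers that and keeps 345.
Round 1 (the wife proposes): the husband can get 345 next round, worth 0.9 × 345 = 310.5 now; the wife offers that and keeps 1189.5.

1189.5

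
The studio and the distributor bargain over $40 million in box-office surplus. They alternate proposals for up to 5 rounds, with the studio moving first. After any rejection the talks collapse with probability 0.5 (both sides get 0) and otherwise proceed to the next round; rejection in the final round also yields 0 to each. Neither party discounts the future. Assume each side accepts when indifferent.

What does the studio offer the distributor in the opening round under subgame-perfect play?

12.5

Round 5 (the studio proposes): rejection yields 0 for the distributor; the studio offers 0 and keeps 40.
Round 4 (the distributor proposes): rejecting gives the studio an expected 0.5 × 40 = 20. The distributor offers 20 and keeps 40 − 20 = 20.
Round 3 (the studio proposes): rejecting gives the distributor an expected 0.5 × 20 = 10, so the studio offers 10, keeping 30.
Round 2 (the distributor proposes): rejecting gives the studio an expected 0.5 × 30 = 15. The distributor offers 15 and keeps 40 − 15 = 25.
Round 1 (the studio proposes): rejecting gives the distributor an expected 0.5 × 25 = 12.5; the studio offers that and keeps 27.5.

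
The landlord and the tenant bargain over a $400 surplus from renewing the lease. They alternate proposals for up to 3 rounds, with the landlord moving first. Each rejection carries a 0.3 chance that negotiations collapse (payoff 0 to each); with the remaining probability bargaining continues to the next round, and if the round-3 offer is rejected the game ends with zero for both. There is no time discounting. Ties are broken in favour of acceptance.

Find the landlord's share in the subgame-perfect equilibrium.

By backward induction:
Round 3 (the landlord proposes): rejection yields 0 for the tenant; the landlord offers 0 and keeps 400.
Round 2 (the tenant proposes): rejecting gives the landlord an expected 0.7 × 400 = 280, so the tenant offers 280, keeping 120.
Round 1 (the landlord proposes): rejecting gives the tenant an expected 0.7 × 120 = 84; the landlord offers that and keeps 316.

316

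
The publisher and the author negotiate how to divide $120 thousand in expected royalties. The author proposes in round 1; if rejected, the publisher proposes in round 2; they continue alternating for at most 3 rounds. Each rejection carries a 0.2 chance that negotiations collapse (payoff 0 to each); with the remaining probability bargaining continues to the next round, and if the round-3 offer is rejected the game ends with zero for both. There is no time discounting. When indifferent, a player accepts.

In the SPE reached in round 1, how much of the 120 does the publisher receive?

19.2

By backward induction:
Round 3 (the author proposes): the publisher will accept anything ≥ 0, so the author offers 0 and keeps 120.
Round 2 (the publisher proposes): rejecting gives the author an expected 0.8 × 120 = 96. The publisher offers 96 and keeps 120 − 96 = 24.
Round 1 (the author proposes): rejecting gives the publisher an expected 0.8 × 24 = 19.2. The author offers 19.2 and keeps 120 − 19.2 = 100.8.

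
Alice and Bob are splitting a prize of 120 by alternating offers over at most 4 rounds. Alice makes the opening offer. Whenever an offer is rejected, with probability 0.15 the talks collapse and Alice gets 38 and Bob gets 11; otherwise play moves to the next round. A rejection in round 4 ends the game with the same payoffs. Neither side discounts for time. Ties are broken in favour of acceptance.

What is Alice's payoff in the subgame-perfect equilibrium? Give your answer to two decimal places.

56.34

By backward induction:
Round 4 (Bob proposes): Alice gets 38 if talks fail, so Bob offers 38 and keeps 82.
Round 3 (Alice proposes): rejecting gives Bob an expected 0.85 × 82 + 0.15 × 11 = 71.35. Alice offers 71.35 and keeps 120 − 71.35 = 48.65.
Round 2 (Bob proposes): rejecting gives Alice an expected 0.85 × 48.65 + 0.15 × 38 = 47.0525. Bob offers 47.0525 and keeps 120 − 47.0525 = 72.9475.
Round 1 (Alice proposes): rejecting gives Bob an expected 0.85 × 72.9475 + 0.15 × 11 = 63.655375; Alice offers that and keeps 56.344625.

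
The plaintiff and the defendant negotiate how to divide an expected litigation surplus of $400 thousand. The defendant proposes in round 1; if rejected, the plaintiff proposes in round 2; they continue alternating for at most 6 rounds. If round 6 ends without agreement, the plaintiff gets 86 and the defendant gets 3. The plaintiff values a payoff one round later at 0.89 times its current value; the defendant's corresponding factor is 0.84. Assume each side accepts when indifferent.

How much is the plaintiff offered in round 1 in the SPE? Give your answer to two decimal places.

Solve by backward induction from round 6.
Round 6 (the plaintiff proposes): the defendant gets 3 if talks fail, so the plaintiff offers 3 and keeps 397.
Round 5 (the defendant proposes): the plaintiff can get 397 next round, worth 0.89 × 397 = 353.33 now; the defendant offers that and keeps 46.67.
Round 4 (the plaintiff proposes): the defendant can get 46.67 next round, worth 0.84 × 46.67 = 39.2028 now, so the plaintiff offers 39.2028, keeping 360.7972.
Round 3 (the defendant proposes): the plaintiff can get 360.7972 next round, worth 0.89 × 360.7972 = 321.109508 now. The defendant offers 321.109508 and keeps 400 − 321.109508 = 78.890492.
Round 2 (the plaintiff proposes): the defendant can get 78.890492 next round, worth 0.84 × 78.890492 = 66.26801328 now; the plaintiff offers that and keeps 333.73198672.
Round 1 (the defendant proposes): the plaintiff can get 333.73198672 next round, worth 0.89 × 333.73198672 = 297.0214681808 now; the defendant offers that and keeps 102.9785318192.

297.02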